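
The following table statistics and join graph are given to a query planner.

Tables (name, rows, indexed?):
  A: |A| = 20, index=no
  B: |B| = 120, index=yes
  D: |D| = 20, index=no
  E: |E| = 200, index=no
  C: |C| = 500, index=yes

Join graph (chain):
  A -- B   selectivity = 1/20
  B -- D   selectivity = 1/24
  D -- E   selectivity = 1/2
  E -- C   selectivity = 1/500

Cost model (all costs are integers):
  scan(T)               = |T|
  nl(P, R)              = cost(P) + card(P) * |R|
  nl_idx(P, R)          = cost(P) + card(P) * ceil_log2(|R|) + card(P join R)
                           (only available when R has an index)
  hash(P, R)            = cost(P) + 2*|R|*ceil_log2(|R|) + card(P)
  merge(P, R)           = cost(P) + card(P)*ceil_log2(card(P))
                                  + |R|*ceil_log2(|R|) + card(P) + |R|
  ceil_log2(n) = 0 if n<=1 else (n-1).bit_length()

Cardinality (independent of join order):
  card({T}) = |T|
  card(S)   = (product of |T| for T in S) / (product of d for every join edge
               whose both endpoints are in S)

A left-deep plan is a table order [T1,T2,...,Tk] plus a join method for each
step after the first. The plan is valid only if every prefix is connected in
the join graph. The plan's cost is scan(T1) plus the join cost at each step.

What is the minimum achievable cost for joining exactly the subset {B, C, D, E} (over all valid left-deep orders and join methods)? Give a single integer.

Selinger DP over subsets of {B,C,D,E}:
  {B}: scan cost=120, card=120
  {D}: scan cost=20, card=20
  {E}: scan cost=200, card=200
  {C}: scan cost=500, card=500
  {BD}: card=100; try (B,nl_idx)→260, (D,hash)→440, (B,merge)→1100, (D,merge)→1200, (B,hash)→1720, (B,nl)→2420 …(+1); best=260 via (B,nl_idx)
  {DE}: card=2000; try (D,hash)→600, (E,merge)→1940, (D,merge)→2120, (E,hash)→3240, (E,nl)→4020, (D,nl)→4200; best=600 via (D,hash)
  {CE}: card=200; try (C,nl_idx)→2200, (E,hash)→4200, (C,merge)→7000, (E,merge)→7300, (C,hash)→9400, (C,nl)→100200 …(+1); best=2200 via (C,nl_idx)
  {BDE}: card=10000; try (E,merge)→2860, (E,hash)→3560, (B,hash)→4280, (E,nl)→20260, (B,nl_idx)→24600, (B,merge)→25560 …(+1); best=2860 via (E,merge)
  {CDE}: card=2000; try (D,hash)→2600, (D,merge)→4120, (D,nl)→6200, (C,hash)→11600, (C,nl_idx)→20600, (C,merge)→29600 …(+1); best=2600 via (D,hash)
  {BCDE}: card=10000; try (B,hash)→6280, (C,hash)→21860, (B,nl_idx)→26600, (B,merge)→27560, (C,nl_idx)→102860, (C,merge)→157860 …(+2); best=6280 via (B,hash)

6280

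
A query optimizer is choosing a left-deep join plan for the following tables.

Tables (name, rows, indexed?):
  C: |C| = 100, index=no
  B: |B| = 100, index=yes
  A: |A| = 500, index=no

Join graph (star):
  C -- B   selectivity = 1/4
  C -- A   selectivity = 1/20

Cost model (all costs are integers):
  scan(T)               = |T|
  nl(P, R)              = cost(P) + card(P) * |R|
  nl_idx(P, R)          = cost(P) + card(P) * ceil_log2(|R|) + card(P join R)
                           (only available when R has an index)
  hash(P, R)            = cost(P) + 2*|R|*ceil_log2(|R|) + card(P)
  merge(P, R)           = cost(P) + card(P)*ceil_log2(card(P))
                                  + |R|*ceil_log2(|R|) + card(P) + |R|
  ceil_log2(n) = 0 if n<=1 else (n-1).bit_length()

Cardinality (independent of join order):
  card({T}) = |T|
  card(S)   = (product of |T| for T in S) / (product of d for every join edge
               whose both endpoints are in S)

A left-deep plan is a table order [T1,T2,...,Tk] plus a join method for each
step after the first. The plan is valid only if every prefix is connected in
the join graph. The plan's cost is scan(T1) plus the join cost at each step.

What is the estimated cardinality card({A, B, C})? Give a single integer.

62500

Tables in S: A(500), B(100), C(100)
Edges inside S: C-B(d=4), C-A(d=20)
numerator = 500 * 100 * 100 = 5000000
denominator = 4 * 20 = 80
card(S) = 5000000 / 80 = 62500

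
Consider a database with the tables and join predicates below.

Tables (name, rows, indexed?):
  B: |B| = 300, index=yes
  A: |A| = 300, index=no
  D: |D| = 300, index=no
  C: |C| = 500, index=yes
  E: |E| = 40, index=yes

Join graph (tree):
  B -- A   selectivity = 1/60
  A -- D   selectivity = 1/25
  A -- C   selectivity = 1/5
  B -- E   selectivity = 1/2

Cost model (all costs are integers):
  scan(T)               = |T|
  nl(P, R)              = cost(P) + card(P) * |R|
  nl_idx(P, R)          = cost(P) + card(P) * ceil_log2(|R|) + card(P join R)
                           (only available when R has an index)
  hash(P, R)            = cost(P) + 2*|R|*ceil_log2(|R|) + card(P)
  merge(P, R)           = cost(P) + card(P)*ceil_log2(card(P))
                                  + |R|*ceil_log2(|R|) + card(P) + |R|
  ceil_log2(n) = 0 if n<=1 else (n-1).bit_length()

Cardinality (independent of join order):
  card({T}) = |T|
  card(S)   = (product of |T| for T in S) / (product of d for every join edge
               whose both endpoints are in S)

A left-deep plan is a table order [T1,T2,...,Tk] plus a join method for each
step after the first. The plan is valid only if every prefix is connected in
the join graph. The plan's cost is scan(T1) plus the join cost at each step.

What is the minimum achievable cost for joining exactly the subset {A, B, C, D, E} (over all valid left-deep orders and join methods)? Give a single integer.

398880

Selinger DP over subsets of {A,B,C,D,E}:
  {B}: scan cost=300, card=300
  {A}: scan cost=300, card=300
  {D}: scan cost=300, card=300
  {C}: scan cost=500, card=500
  {E}: scan cost=40, card=40
  {AB}: card=1500; try (B,nl_idx)→4500, (B,hash)→6000, (A,hash)→6000, (B,merge)→6300, (A,merge)→6300, (B,nl)→90300 …(+1); best=4500 via (B,nl_idx)
  {BE}: card=6000; try (E,hash)→1080, (B,merge)→3320, (E,merge)→3580, (B,hash)→5480, (B,nl_idx)→6400, (E,nl_idx)→8100 …(+2); best=1080 via (E,hash)
  {AD}: card=3600; try (D,hash)→6000, (A,hash)→6000, (D,merge)→6300, (A,merge)→6300, (D,nl)→90300, (A,nl)→90300; best=6000 via (D,hash)
  {AC}: card=30000; try (A,hash)→6400, (C,merge)→8300, (A,merge)→8500, (C,hash)→9600, (C,nl_idx)→33000, (C,nl)→150300 …(+1); best=6400 via (A,hash)
  {ABD}: card=18000; try (D,hash)→11400, (B,hash)→15000, (D,merge)→25500, (B,merge)→55800, (B,nl_idx)→56400, (D,nl)→454500 …(+1); best=11400 via (D,hash)
  {ABC}: card=150000; try (C,hash)→15000, (C,merge)→27500, (B,hash)→41800, (C,nl_idx)→168000, (B,nl_idx)→426400, (B,merge)→489400 …(+2); best=15000 via (C,hash)
  {ABE}: card=30000; try (E,hash)→6480, (A,hash)→12480, (E,merge)→22780, (E,nl_idx)→43500, (E,nl)→64500, (A,merge)→88080 …(+1); best=6480 via (E,hash)
  {ACD}: card=360000; try (C,hash)→18600, (D,hash)→41800, (C,merge)→57800, (C,nl_idx)→398400, (D,merge)→489400, (C,nl)→1806000 …(+1); best=18600 via (C,hash)
  {ABCD}: card=1800000; try (C,hash)→38400, (D,hash)→170400, (C,merge)→304400, (B,hash)→384000, (C,nl_idx)→1973400, (D,merge)→2868000 …(+5); best=38400 via (C,hash)
  {ABDE}: card=360000; try (E,hash)→29880, (D,hash)→41880, (E,merge)→299680, (E,nl_idx)→479400, (D,merge)→489480, (E,nl)→731400 …(+1); best=29880 via (E,hash)
  {ABCE}: card=3000000; try (C,hash)→45480, (E,hash)→165480, (C,merge)→491480, (E,merge)→2865280, (C,nl_idx)→3276480, (E,nl_idx)→3915000 …(+2); best=45480 via (C,hash)
  {ABCDE}: card=36000000; try (C,hash)→398880, (E,hash)→1838880, (D,hash)→3050880, (C,merge)→7234880, (C,nl_idx)→39269880, (E,merge)→39638680 …(+5); best=398880 via (C,hash)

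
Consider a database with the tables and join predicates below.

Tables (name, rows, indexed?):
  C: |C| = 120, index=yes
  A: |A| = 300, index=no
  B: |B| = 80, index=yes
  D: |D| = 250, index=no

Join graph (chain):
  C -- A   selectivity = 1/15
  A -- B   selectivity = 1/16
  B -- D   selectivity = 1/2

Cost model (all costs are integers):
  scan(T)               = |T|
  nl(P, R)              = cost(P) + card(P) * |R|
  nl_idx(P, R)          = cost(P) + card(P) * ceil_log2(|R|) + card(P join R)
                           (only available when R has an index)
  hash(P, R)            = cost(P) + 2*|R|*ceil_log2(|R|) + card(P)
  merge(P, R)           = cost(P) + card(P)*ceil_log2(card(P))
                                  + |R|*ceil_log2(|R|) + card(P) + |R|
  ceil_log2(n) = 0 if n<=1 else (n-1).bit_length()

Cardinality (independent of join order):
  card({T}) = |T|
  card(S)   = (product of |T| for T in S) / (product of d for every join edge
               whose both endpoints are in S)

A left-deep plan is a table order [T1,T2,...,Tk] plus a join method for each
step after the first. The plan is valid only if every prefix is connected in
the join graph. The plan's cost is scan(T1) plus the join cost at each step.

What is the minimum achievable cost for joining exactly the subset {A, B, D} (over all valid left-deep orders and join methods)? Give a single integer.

7220

Selinger DP over subsets of {A,B,D}:
  {A}: scan cost=300, card=300
  {B}: scan cost=80, card=80
  {D}: scan cost=250, card=250
  {AB}: card=1500; try (B,hash)→1720, (A,merge)→3720, (B,nl_idx)→3900, (B,merge)→3940, (A,hash)→5560, (A,nl)→24080 …(+1); best=1720 via (B,hash)
  {BD}: card=10000; try (B,hash)→1620, (D,merge)→2970, (B,merge)→3140, (D,hash)→4160, (B,nl_idx)→12000, (D,nl)→20080 …(+1); best=1620 via (B,hash)
  {ABD}: card=187500; try (D,hash)→7220, (A,hash)→17020, (D,merge)→21970, (A,merge)→154620, (D,nl)→376720, (A,nl)→3001620; best=7220 via (D,hash)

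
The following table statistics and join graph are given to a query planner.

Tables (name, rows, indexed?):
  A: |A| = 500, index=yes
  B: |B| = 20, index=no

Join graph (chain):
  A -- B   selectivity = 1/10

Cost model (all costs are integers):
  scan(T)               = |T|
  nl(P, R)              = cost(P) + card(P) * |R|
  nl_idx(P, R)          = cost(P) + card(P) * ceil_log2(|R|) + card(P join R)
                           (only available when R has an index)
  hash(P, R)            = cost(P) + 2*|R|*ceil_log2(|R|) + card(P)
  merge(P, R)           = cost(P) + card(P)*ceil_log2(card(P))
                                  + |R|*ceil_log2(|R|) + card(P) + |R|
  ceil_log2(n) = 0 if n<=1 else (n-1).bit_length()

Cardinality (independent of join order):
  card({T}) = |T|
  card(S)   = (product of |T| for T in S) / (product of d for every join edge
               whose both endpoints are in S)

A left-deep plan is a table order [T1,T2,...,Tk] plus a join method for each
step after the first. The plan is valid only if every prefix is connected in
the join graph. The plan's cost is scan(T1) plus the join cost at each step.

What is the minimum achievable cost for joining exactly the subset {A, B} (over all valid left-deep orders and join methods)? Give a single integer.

1200

Selinger DP over subsets of {A,B}:
  {A}: scan cost=500, card=500
  {B}: scan cost=20, card=20
  {AB}: card=1000; try (B,hash)→1200, (A,nl_idx)→1200, (A,merge)→5140, (B,merge)→5620, (A,hash)→9040, (A,nl)→10020 …(+1); best=1200 via (B,hash)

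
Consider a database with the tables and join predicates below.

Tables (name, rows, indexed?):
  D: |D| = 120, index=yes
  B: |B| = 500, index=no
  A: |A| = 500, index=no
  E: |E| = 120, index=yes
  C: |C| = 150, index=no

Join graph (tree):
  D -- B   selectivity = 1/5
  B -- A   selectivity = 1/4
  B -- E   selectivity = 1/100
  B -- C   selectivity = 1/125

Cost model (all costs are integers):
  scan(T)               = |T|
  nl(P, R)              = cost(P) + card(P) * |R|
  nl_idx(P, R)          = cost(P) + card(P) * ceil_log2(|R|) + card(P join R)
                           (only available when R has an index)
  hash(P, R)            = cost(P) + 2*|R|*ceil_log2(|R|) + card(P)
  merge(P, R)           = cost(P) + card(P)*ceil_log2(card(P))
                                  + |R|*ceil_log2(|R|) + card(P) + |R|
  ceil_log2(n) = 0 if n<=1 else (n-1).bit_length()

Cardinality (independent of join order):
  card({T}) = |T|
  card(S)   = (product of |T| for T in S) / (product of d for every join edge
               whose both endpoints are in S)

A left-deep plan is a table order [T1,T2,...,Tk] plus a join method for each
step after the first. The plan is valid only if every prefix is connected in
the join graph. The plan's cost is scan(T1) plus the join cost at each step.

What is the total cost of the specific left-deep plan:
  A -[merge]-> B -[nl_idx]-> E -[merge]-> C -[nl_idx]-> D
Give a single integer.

step 1: scan A: cost=500, card=500
step 2: join B via merge
    card(P join B) = 500*500/(4) = 62500
    cost = 500 + 500*9 + 500*9 + 500 + 500 = 10500
step 3: join E via nl_idx
    card(P join E) = 62500*120/(100) = 75000
    cost = 10500 + 62500*7 + 75000 = 523000
step 4: join C via merge
    card(P join C) = 75000*150/(125) = 90000
    cost = 523000 + 75000*17 + 150*8 + 75000 + 150 = 1874350
step 5: join D via nl_idx
    card(P join D) = 90000*120/(5) = 2160000
    cost = 1874350 + 90000*7 + 2160000 = 4664350

4664350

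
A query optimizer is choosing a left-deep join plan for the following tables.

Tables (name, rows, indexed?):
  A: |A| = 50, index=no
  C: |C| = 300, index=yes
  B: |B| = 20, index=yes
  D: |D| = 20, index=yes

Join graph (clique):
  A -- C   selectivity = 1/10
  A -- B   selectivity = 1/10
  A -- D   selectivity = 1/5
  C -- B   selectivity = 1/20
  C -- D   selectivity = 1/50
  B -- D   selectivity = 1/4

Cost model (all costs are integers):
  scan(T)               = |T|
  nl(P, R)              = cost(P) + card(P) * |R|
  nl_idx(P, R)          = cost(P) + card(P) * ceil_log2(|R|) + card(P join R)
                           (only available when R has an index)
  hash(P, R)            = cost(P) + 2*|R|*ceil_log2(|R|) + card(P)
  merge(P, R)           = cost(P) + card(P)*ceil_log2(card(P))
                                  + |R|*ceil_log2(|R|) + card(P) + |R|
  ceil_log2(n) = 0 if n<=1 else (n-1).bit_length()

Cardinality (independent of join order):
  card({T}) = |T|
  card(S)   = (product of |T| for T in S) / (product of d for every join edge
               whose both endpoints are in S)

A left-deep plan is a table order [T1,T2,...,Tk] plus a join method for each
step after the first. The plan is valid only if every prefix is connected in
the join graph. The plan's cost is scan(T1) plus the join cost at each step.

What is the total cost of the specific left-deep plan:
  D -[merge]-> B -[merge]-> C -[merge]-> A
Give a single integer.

step 1: scan D: cost=20, card=20
step 2: join B via merge
    card(P join B) = 20*20/(4) = 100
    cost = 20 + 20*5 + 20*5 + 20 + 20 = 260
step 3: join C via merge
    card(P join C) = 100*300/(20*50) = 30
    cost = 260 + 100*7 + 300*9 + 100 + 300 = 4060
step 4: join A via merge
    card(P join A) = 30*50/(10*10*5) = 3
    cost = 4060 + 30*5 + 50*6 + 30 + 50 = 4590

4590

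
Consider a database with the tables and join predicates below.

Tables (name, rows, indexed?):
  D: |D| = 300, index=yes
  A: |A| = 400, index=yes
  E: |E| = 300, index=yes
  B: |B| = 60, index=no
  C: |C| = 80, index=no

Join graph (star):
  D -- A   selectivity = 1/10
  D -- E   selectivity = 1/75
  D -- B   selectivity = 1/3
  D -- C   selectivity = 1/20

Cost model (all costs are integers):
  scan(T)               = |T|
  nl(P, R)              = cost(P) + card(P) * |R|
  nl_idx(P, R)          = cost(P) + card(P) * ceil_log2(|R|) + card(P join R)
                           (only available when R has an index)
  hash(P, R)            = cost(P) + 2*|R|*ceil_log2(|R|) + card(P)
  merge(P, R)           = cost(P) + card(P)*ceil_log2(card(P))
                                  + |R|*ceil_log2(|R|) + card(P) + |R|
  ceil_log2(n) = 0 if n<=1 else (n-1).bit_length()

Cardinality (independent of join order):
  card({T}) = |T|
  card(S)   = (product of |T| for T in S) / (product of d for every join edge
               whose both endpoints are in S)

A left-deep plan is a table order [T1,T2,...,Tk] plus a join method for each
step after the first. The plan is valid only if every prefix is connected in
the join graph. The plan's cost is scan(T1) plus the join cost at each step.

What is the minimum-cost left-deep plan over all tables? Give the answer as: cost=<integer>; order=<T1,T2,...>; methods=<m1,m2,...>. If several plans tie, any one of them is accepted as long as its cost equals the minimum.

cost=115240; order=D,E,C,B,A; methods=nl_idx,hash,hash,hash

Selinger DP (subsets sized 1..n):
  {D}: scan cost=300, card=300
  {A}: scan cost=400, card=400
  {E}: scan cost=300, card=300
  {B}: scan cost=60, card=60
  {C}: scan cost=80, card=80
  {AD}: card=12000; try (D,hash)→6200, (A,merge)→7300, (D,merge)→7400, (A,hash)→7800, (A,nl_idx)→15000, (D,nl_idx)→16000 …(+2); best=6200 via (D,hash)
  {DE}: card=1200; try (E,nl_idx)→4200, (D,nl_idx)→4200, (E,hash)→6000, (D,hash)→6000, (E,merge)→6300, (D,merge)→6300 …(+2); best=4200 via (E,nl_idx)
  {BD}: card=6000; try (B,hash)→1320, (D,merge)→3480, (B,merge)→3720, (D,hash)→5520, (D,nl_idx)→6600, (D,nl)→18060 …(+1); best=1320 via (B,hash)
  {CD}: card=1200; try (C,hash)→1720, (D,nl_idx)→2000, (D,merge)→3720, (C,merge)→3940, (D,hash)→5560, (D,nl)→24080 …(+1); best=1720 via (C,hash)
  {ADE}: card=48000; try (A,hash)→12600, (A,merge)→22600, (E,hash)→23600, (A,nl_idx)→63000, (E,nl_idx)→162200, (E,merge)→189200 …(+2); best=12600 via (A,hash)
  {ABD}: card=240000; try (A,hash)→14520, (B,hash)→18920, (A,merge)→89320, (B,merge)→186620, (A,nl_idx)→295320, (B,nl)→726200 …(+1); best=14520 via (A,hash)
  {ACD}: card=48000; try (A,hash)→10120, (C,hash)→19320, (A,merge)→20120, (A,nl_idx)→60520, (C,merge)→186840, (A,nl)→481720 …(+1); best=10120 via (A,hash)
  {BDE}: card=24000; try (B,hash)→6120, (E,hash)→12720, (B,merge)→19020, (B,nl)→76200, (E,nl_idx)→79320, (E,merge)→88320 …(+1); best=6120 via (B,hash)
  {CDE}: card=4800; try (C,hash)→6520, (E,hash)→8320, (E,nl_idx)→17320, (E,merge)→19120, (C,merge)→19240, (C,nl)→100200 …(+1); best=6520 via (C,hash)
  {BCD}: card=24000; try (B,hash)→3640, (C,hash)→8440, (B,merge)→16540, (B,nl)→73720, (C,merge)→85960, (C,nl)→481320; best=3640 via (B,hash)
  {ABDE}: card=960000; try (A,hash)→37320, (B,hash)→61320, (E,hash)→259920, (A,merge)→394120, (B,merge)→829020, (A,nl_idx)→1182120 …(+5); best=37320 via (A,hash)
  {ACDE}: card=192000; try (A,hash)→18520, (C,hash)→61720, (E,hash)→63520, (A,merge)→77720, (A,nl_idx)→241720, (E,nl_idx)→634120 …(+5); best=18520 via (A,hash)
  {ABCD}: card=960000; try (A,hash)→34840, (B,hash)→58840, (C,hash)→255640, (A,merge)→391640, (B,merge)→826540, (A,nl_idx)→1179640 …(+4); best=34840 via (A,hash)
  {BCDE}: card=96000; try (B,hash)→12040, (C,hash)→31240, (E,hash)→33040, (B,merge)→74140, (B,nl)→294520, (E,nl_idx)→315640 …(+4); best=12040 via (B,hash)
  {ABCDE}: card=3840000; try (A,hash)→115240, (B,hash)→211240, (C,hash)→998440, (E,hash)→1000240, (A,merge)→1744040, (B,merge)→3666940 …(+8); best=115240 via (A,hash)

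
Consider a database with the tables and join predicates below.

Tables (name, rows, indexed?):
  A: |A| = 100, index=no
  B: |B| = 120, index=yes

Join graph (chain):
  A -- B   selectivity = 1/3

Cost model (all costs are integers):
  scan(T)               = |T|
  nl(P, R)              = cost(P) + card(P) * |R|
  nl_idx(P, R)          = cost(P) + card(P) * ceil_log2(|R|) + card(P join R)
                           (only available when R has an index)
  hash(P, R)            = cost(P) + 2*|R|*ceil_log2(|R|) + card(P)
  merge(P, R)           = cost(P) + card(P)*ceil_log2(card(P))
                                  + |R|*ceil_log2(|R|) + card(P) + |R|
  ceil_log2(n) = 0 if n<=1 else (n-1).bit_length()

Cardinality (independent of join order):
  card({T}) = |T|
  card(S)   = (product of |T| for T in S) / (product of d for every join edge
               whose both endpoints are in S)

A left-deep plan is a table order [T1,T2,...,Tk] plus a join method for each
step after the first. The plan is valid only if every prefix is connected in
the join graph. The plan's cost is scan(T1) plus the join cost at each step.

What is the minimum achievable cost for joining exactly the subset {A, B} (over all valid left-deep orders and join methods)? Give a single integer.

Selinger DP over subsets of {A,B}:
  {A}: scan cost=100, card=100
  {B}: scan cost=120, card=120
  {AB}: card=4000; try (A,hash)→1640, (B,merge)→1860, (B,hash)→1880, (A,merge)→1880, (B,nl_idx)→4800, (B,nl)→12100 …(+1); best=1640 via (A,hash)

1640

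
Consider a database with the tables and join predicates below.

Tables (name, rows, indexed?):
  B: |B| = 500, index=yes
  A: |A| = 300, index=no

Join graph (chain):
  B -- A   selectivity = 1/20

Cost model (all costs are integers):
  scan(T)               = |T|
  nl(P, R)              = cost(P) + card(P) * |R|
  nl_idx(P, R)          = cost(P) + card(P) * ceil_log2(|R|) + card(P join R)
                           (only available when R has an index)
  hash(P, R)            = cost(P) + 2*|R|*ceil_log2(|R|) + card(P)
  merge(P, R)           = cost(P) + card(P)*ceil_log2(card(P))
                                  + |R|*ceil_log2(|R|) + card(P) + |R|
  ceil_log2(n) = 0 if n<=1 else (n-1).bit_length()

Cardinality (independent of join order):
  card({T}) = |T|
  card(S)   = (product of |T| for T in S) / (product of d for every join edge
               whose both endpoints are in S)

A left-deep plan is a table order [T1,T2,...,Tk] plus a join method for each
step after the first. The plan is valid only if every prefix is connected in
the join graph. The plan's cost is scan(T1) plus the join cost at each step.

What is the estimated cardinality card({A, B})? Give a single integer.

7500

Tables in S: A(300), B(500)
Edges inside S: B-A(d=20)
numerator = 300 * 500 = 150000
denominator = 20 = 20
card(S) = 150000 / 20 = 7500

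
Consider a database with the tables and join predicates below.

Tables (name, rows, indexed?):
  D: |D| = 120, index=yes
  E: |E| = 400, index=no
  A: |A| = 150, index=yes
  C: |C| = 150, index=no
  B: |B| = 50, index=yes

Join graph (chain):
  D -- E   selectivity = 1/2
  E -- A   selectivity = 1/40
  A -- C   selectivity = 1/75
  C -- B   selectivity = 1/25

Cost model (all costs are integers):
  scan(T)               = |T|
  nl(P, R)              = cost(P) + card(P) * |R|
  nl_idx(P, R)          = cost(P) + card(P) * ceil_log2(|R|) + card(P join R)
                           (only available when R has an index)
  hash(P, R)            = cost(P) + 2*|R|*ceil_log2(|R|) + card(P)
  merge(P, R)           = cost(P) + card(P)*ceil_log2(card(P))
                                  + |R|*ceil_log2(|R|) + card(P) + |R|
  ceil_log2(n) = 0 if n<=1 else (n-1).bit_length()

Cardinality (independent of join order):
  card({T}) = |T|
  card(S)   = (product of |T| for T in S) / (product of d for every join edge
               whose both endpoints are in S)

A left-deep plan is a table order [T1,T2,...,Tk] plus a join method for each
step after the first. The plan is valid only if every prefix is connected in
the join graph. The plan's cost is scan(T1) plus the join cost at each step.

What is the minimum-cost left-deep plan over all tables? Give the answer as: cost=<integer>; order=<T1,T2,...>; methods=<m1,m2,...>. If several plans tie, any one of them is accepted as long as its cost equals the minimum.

Selinger DP (subsets sized 1..n):
  {D}: scan cost=120, card=120
  {E}: scan cost=400, card=400
  {A}: scan cost=150, card=150
  {C}: scan cost=150, card=150
  {B}: scan cost=50, card=50
  {DE}: card=24000; try (D,hash)→2480, (E,merge)→5080, (D,merge)→5360, (E,hash)→7440, (D,nl_idx)→27200, (E,nl)→48120 …(+1); best=2480 via (D,hash)
  {AE}: card=1500; try (A,hash)→3200, (A,nl_idx)→5100, (E,merge)→5500, (A,merge)→5750, (E,hash)→7500, (E,nl)→60150 …(+1); best=3200 via (A,hash)
  {AC}: card=300; try (A,nl_idx)→1650, (C,hash)→2700, (A,hash)→2700, (C,merge)→2850, (A,merge)→2850, (C,nl)→22650 …(+1); best=1650 via (A,nl_idx)
  {BC}: card=300; try (B,hash)→900, (B,nl_idx)→1350, (C,merge)→1750, (B,merge)→1850, (C,hash)→2500, (C,nl)→7550 …(+1); best=900 via (B,hash)
  {ADE}: card=90000; try (D,hash)→6380, (D,merge)→22160, (A,hash)→28880, (D,nl_idx)→103700, (D,nl)→183200, (A,nl_idx)→284480 …(+2); best=6380 via (D,hash)
  {ACE}: card=3000; try (C,hash)→7100, (E,merge)→8650, (E,hash)→9150, (C,merge)→22550, (E,nl)→121650, (C,nl)→228200; best=7100 via (C,hash)
  {ABC}: card=600; try (B,hash)→2550, (A,hash)→3600, (A,nl_idx)→3900, (B,nl_idx)→4050, (B,merge)→5000, (A,merge)→5250 …(+2); best=2550 via (B,hash)
  {ACDE}: card=180000; try (D,hash)→11780, (D,merge)→47060, (C,hash)→98780, (D,nl_idx)→208100, (D,nl)→367100, (C,merge)→1627730 …(+1); best=11780 via (D,hash)
  {ABCE}: card=6000; try (E,hash)→10350, (B,hash)→10700, (E,merge)→13150, (B,nl_idx)→31100, (B,merge)→46450, (B,nl)→157100 …(+1); best=10350 via (E,hash)
  {ABCDE}: card=360000; try (D,hash)→18030, (D,merge)→95310, (B,hash)→192380, (D,nl_idx)→412350, (D,nl)→730350, (B,nl_idx)→1451780 …(+2); best=18030 via (D,hash)

cost=18030; order=C,A,B,E,D; methods=nl_idx,hash,hash,hash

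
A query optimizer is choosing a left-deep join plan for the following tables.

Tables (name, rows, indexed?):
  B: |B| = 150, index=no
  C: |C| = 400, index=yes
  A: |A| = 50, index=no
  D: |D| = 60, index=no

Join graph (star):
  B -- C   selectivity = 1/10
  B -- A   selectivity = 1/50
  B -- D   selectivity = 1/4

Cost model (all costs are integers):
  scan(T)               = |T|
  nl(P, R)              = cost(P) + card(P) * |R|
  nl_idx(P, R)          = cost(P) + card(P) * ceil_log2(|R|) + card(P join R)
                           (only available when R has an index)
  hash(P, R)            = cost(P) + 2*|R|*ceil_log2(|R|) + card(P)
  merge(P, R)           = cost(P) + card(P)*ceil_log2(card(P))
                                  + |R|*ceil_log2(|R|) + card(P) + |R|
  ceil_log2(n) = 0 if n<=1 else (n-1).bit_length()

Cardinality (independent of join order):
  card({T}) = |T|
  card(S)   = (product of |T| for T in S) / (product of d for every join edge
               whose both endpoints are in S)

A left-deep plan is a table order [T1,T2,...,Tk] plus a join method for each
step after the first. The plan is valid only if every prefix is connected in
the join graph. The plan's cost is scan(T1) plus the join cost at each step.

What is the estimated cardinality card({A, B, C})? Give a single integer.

6000

Tables in S: A(50), B(150), C(400)
Edges inside S: B-C(d=10), B-A(d=50)
numerator = 50 * 150 * 400 = 3000000
denominator = 10 * 50 = 500
card(S) = 3000000 / 500 = 6000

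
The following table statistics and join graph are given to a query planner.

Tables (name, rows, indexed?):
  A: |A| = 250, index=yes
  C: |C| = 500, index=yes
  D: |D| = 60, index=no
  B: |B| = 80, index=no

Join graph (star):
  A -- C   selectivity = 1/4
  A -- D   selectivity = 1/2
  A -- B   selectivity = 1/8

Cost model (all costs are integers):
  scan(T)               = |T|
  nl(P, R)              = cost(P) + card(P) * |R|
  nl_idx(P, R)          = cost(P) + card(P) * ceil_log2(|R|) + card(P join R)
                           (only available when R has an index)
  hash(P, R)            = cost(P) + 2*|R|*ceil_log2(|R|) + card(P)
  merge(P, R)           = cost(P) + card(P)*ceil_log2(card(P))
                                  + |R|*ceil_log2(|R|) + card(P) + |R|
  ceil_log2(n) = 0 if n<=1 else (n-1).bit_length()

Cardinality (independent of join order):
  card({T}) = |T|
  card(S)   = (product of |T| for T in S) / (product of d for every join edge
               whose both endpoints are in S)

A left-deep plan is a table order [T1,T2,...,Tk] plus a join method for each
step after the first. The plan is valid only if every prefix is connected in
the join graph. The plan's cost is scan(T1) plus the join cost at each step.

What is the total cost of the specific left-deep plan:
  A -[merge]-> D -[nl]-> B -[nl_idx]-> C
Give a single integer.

step 1: scan A: cost=250, card=250
step 2: join D via merge
    card(P join D) = 250*60/(2) = 7500
    cost = 250 + 250*8 + 60*6 + 250 + 60 = 2920
step 3: join B via nl
    card(P join B) = 7500*80/(8) = 75000
    cost = 2920 + 7500*80 = 602920
step 4: join C via nl_idx
    card(P join C) = 75000*500/(4) = 9375000
    cost = 602920 + 75000*9 + 9375000 = 10652920

10652920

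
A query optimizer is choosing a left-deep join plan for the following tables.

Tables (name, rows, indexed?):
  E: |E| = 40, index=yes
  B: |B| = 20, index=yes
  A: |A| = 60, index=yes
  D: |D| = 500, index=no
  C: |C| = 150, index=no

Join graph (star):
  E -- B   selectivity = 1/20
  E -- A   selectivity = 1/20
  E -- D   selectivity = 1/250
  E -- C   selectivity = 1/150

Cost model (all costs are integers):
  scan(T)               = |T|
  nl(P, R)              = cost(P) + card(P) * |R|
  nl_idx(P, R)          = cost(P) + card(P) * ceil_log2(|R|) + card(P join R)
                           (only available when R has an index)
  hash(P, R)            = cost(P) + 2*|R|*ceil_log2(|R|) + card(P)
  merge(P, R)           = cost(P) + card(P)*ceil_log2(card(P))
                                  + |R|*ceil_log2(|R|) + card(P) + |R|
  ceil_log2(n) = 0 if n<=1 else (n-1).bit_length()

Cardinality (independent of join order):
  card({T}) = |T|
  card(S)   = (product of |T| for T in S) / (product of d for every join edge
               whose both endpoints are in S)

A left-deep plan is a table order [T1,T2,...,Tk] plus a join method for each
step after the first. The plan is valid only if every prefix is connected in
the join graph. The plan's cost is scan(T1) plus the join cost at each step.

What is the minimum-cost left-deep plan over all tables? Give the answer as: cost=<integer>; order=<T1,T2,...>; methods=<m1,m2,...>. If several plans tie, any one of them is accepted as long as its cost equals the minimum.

cost=4470; order=D,E,B,C,A; methods=hash,hash,merge,nl_idx

Selinger DP (subsets sized 1..n):
  {E}: scan cost=40, card=40
  {B}: scan cost=20, card=20
  {A}: scan cost=60, card=60
  {D}: scan cost=500, card=500
  {C}: scan cost=150, card=150
  {BE}: card=40; try (E,nl_idx)→180, (B,hash)→280, (B,nl_idx)→280, (E,merge)→420, (B,merge)→440, (E,hash)→520 …(+2); best=180 via (E,nl_idx)
  {AE}: card=120; try (A,nl_idx)→400, (E,nl_idx)→540, (E,hash)→600, (A,merge)→740, (E,merge)→760, (A,hash)→800 …(+2); best=400 via (A,nl_idx)
  {DE}: card=80; try (E,hash)→1480, (E,nl_idx)→3580, (D,merge)→5320, (E,merge)→5780, (D,hash)→9080, (D,nl)→20040 …(+1); best=1480 via (E,hash)
  {CE}: card=40; try (E,hash)→780, (E,nl_idx)→1090, (C,merge)→1670, (E,merge)→1780, (C,hash)→2480, (C,nl)→6040 …(+1); best=780 via (E,hash)
  {ABE}: card=120; try (A,nl_idx)→540, (B,hash)→720, (A,merge)→880, (A,hash)→940, (B,nl_idx)→1120, (B,merge)→1480 …(+2); best=540 via (A,nl_idx)
  {BDE}: card=80; try (B,hash)→1760, (B,nl_idx)→1960, (B,merge)→2240, (B,nl)→3080, (D,merge)→5460, (D,hash)→9220 …(+1); best=1760 via (B,hash)
  {BCE}: card=40; try (B,hash)→1020, (B,nl_idx)→1020, (B,merge)→1180, (B,nl)→1580, (C,merge)→1810, (C,hash)→2620 …(+1); best=1020 via (B,hash)
  {ADE}: card=240; try (A,nl_idx)→2200, (A,hash)→2280, (A,merge)→2540, (A,nl)→6280, (D,merge)→6360, (D,hash)→9520 …(+1); best=2200 via (A,nl_idx)
  {ACE}: card=120; try (A,nl_idx)→1140, (A,merge)→1480, (A,hash)→1540, (C,merge)→2710, (C,hash)→2920, (A,nl)→3180 …(+1); best=1140 via (A,nl_idx)
  {CDE}: card=80; try (C,merge)→3470, (C,hash)→3960, (D,merge)→6060, (D,hash)→9820, (C,nl)→13480, (D,nl)→20780; best=3470 via (C,merge)
  {ABDE}: card=240; try (A,nl_idx)→2480, (A,hash)→2560, (B,hash)→2640, (A,merge)→2820, (B,nl_idx)→3640, (B,merge)→4480 …(+5); best=2480 via (A,nl_idx)
  {ABCE}: card=120; try (A,nl_idx)→1380, (B,hash)→1460, (A,merge)→1720, (A,hash)→1780, (B,nl_idx)→1860, (B,merge)→2220 …(+5); best=1380 via (A,nl_idx)
  {BCDE}: card=80; try (C,merge)→3750, (B,hash)→3750, (B,nl_idx)→3950, (B,merge)→4230, (C,hash)→4240, (B,nl)→5070 …(+4); best=3750 via (C,merge)
  {ACDE}: card=240; try (A,nl_idx)→4190, (A,hash)→4270, (A,merge)→4530, (C,hash)→4840, (C,merge)→5710, (D,merge)→7100 …(+4); best=4190 via (A,nl_idx)
  {ABCDE}: card=240; try (A,nl_idx)→4470, (A,hash)→4550, (B,hash)→4630, (A,merge)→4810, (C,hash)→5120, (B,nl_idx)→5630 …(+8); best=4470 via (A,nl_idx)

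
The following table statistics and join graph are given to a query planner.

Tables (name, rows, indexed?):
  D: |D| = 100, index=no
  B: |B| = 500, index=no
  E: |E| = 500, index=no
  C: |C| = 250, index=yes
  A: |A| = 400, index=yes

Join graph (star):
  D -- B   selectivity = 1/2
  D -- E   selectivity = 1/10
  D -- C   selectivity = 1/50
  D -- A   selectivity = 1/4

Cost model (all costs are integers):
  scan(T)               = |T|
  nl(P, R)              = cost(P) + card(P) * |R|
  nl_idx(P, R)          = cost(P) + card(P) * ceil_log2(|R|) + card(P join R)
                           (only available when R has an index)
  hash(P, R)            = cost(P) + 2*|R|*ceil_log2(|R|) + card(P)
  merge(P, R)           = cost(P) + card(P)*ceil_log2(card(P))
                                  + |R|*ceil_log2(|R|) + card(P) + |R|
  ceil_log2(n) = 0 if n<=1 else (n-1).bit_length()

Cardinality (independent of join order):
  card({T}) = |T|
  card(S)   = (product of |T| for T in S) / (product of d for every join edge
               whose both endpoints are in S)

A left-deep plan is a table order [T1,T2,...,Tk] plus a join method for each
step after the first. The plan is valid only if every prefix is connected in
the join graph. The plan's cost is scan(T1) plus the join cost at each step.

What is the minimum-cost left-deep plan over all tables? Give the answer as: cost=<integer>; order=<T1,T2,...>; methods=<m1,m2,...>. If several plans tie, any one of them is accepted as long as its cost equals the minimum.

cost=2552100; order=D,C,E,A,B; methods=nl_idx,hash,hash,hash

Selinger DP (subsets sized 1..n):
  {D}: scan cost=100, card=100
  {B}: scan cost=500, card=500
  {E}: scan cost=500, card=500
  {C}: scan cost=250, card=250
  {A}: scan cost=400, card=400
  {BD}: card=25000; try (D,hash)→2400, (B,merge)→5900, (D,merge)→6300, (B,hash)→9200, (B,nl)→50100, (D,nl)→50500; best=2400 via (D,hash)
  {DE}: card=5000; try (D,hash)→2400, (E,merge)→5900, (D,merge)→6300, (E,hash)→9200, (E,nl)→50100, (D,nl)→50500; best=2400 via (D,hash)
  {CD}: card=500; try (C,nl_idx)→1400, (D,hash)→1900, (C,merge)→3150, (D,merge)→3300, (C,hash)→4200, (C,nl)→25100 …(+1); best=1400 via (C,nl_idx)
  {AD}: card=10000; try (D,hash)→2200, (A,merge)→4900, (D,merge)→5200, (A,hash)→7400, (A,nl_idx)→11000, (A,nl)→40100 …(+1); best=2200 via (D,hash)
  {BDE}: card=1250000; try (B,hash)→16400, (E,hash)→36400, (B,merge)→77400, (E,merge)→407400, (B,nl)→2502400, (E,nl)→12502400; best=16400 via (B,hash)
  {BCD}: card=125000; try (B,hash)→10900, (B,merge)→11400, (C,hash)→31400, (B,nl)→251400, (C,nl_idx)→327400, (C,merge)→404650 …(+1); best=10900 via (B,hash)
  {ABD}: card=2500000; try (B,hash)→21200, (A,hash)→34600, (B,merge)→157200, (A,merge)→406400, (A,nl_idx)→2727400, (B,nl)→5002200 …(+1); best=21200 via (B,hash)
  {CDE}: card=25000; try (E,hash)→10900, (E,merge)→11400, (C,hash)→11400, (C,nl_idx)→67400, (C,merge)→74650, (E,nl)→251400 …(+1); best=10900 via (E,hash)
  {ADE}: card=500000; try (A,hash)→14600, (E,hash)→21200, (A,merge)→76400, (E,merge)→157200, (A,nl_idx)→547400, (A,nl)→2002400 …(+1); best=14600 via (A,hash)
  {ACD}: card=50000; try (A,hash)→9100, (A,merge)→10400, (C,hash)→16200, (A,nl_idx)→55900, (C,nl_idx)→132200, (C,merge)→154450 …(+2); best=9100 via (A,hash)
  {BCDE}: card=6250000; try (B,hash)→44900, (E,hash)→144900, (B,merge)→415900, (C,hash)→1270400, (E,merge)→2265900, (B,nl)→12510900 …(+4); best=44900 via (B,hash)
  {ABDE}: card=125000000; try (B,hash)→523600, (A,hash)→1273600, (E,hash)→2530200, (B,merge)→10019600, (A,merge)→27520400, (E,merge)→57526200 …(+4); best=523600 via (B,hash)
  {ABCD}: card=12500000; try (B,hash)→68100, (A,hash)→143100, (B,merge)→864100, (A,merge)→2264900, (C,hash)→2525200, (A,nl_idx)→13635900 …(+5); best=68100 via (B,hash)
  {ACDE}: card=2500000; try (A,hash)→43100, (E,hash)→68100, (A,merge)→414900, (C,hash)→518600, (E,merge)→864100, (A,nl_idx)→2735900 …(+5); best=43100 via (A,hash)
  {ABCDE}: card=625000000; try (B,hash)→2552100, (A,hash)→6302100, (E,hash)→12577100, (B,merge)→57548100, (C,hash)→125527600, (A,merge)→150048900 …(+8); best=2552100 via (B,hash)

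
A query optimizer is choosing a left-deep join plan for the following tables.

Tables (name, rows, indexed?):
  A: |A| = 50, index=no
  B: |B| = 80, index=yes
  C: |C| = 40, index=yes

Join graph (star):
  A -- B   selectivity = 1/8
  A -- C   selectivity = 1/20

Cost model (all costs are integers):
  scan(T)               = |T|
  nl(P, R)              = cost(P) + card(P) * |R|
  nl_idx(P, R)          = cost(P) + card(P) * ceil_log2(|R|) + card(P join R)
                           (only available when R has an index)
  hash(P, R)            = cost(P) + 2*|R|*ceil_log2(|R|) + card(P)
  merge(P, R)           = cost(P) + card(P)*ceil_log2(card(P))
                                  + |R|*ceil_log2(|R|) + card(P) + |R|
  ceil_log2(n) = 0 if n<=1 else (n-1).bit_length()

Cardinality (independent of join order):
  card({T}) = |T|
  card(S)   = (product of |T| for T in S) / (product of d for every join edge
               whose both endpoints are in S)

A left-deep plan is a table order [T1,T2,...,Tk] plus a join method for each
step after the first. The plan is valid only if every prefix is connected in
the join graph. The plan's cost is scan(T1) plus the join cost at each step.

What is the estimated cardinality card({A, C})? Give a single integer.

100

Tables in S: A(50), C(40)
Edges inside S: A-C(d=20)
numerator = 50 * 40 = 2000
denominator = 20 = 20
card(S) = 2000 / 20 = 100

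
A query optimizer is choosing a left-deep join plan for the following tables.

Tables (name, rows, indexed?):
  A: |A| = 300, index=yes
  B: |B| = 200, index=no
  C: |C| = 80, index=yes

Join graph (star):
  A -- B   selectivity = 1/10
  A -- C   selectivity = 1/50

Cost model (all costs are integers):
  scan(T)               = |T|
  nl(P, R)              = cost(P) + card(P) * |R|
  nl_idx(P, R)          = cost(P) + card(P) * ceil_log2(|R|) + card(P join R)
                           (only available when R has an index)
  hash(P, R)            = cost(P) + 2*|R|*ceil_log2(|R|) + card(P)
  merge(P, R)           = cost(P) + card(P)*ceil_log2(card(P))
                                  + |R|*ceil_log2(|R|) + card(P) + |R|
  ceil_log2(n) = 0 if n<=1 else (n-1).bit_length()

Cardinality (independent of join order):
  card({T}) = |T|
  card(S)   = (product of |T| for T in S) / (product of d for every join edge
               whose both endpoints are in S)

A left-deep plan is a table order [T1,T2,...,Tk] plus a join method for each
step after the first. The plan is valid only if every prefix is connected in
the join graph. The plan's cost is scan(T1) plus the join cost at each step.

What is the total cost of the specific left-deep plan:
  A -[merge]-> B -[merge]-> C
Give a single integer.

89740

step 1: scan A: cost=300, card=300
step 2: join B via merge
    card(P join B) = 300*200/(10) = 6000
    cost = 300 + 300*9 + 200*8 + 300 + 200 = 5100
step 3: join C via merge
    card(P join C) = 6000*80/(50) = 9600
    cost = 5100 + 6000*13 + 80*7 + 6000 + 80 = 89740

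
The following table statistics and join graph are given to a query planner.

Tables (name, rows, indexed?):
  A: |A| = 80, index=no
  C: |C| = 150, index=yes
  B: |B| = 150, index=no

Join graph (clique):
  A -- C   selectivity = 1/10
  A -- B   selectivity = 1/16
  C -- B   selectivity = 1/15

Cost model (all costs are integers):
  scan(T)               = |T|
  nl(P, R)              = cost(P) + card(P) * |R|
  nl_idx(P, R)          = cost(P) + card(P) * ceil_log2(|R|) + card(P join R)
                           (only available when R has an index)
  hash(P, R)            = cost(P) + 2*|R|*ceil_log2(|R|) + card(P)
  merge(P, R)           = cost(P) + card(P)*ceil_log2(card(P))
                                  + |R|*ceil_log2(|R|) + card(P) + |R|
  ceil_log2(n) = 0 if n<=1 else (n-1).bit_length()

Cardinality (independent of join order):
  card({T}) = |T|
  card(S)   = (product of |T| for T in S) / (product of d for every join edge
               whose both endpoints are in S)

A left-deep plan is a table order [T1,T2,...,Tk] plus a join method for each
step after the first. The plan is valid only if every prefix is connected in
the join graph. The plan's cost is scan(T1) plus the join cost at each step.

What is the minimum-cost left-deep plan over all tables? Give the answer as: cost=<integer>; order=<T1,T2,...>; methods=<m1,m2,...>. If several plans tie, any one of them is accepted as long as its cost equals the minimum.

cost=4570; order=B,A,C; methods=hash,hash

Selinger DP (subsets sized 1..n):
  {A}: scan cost=80, card=80
  {C}: scan cost=150, card=150
  {B}: scan cost=150, card=150
  {AC}: card=1200; try (A,hash)→1420, (C,nl_idx)→1920, (C,merge)→2070, (A,merge)→2140, (C,hash)→2560, (C,nl)→12080 …(+1); best=1420 via (A,hash)
  {AB}: card=750; try (A,hash)→1420, (B,merge)→2070, (A,merge)→2140, (B,hash)→2560, (B,nl)→12080, (A,nl)→12150; best=1420 via (A,hash)
  {BC}: card=1500; try (C,hash)→2700, (B,hash)→2700, (C,merge)→2850, (C,nl_idx)→2850, (B,merge)→2850, (C,nl)→22650 …(+1); best=2700 via (C,hash)
  {ABC}: card=750; try (C,hash)→4570, (B,hash)→5020, (A,hash)→5320, (C,nl_idx)→8170, (C,merge)→11020, (B,merge)→17170 …(+4); best=4570 via (C,hash)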